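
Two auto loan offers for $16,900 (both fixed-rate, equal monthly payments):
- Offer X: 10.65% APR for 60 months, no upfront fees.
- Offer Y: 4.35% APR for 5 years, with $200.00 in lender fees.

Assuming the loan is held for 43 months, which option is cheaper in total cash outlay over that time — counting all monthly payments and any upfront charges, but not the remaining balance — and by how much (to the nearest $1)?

Offer X: monthly rate = 10.65%/12 = 0.0088750; payment = 16,900 × 0.0088750 / (1 − (1+0.0088750)^−60) = $364.50.
Offer Y: at 4.35% the monthly rate is 0.0036250, so the payment is 16,900 × 0.0036250 / (1 − 1.0036250^−60) = $313.92.
Over 43 months: Offer X costs 43 × $364.50 = $15,673.50; Offer Y costs 43 × $313.92 + $200.00 = $13,698.56.
Offer Y is cheaper by $15,673.50 − $13,698.56 = $1,974.94.

Offer Y by $1,975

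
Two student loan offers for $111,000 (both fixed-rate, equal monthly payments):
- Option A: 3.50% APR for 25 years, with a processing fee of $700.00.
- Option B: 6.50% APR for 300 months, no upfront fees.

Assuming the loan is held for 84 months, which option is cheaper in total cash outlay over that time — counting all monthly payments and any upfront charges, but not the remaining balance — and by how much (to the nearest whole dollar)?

Option A by $15,578

Option A: at 3.50% the monthly rate is 0.0029167, so the payment is 111,000 × 0.0029167 / (1 − 1.0029167^−300) = $555.69.
Option B: at 6.50% the monthly rate is 0.0054167, so the payment is 111,000 × 0.0054167 / (1 − 1.0054167^−300) = $749.48.
Over 84 months: Option A costs 84 × $555.69 + $700.00 = $47,377.96; Option B costs 84 × $749.48 = $62,956.32.
Option A is cheaper by $62,956.32 − $47,377.96 = $15,578.36.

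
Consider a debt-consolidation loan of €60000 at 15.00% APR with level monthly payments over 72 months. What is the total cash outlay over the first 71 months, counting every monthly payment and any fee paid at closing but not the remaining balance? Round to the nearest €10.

Monthly rate = 15%/12 = 0.0125000; payment = 60,000 × 0.0125000 / (1 − (1+0.0125000)^−72) = €1,268.70.
Total outlay = 71 × €1,268.70 = €90,077.70.

€90,080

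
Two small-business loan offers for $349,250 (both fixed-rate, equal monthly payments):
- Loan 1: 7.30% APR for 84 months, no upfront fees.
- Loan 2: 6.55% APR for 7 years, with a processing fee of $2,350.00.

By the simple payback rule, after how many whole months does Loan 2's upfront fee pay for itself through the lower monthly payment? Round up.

Loan 1: at 7.30% the monthly rate is 0.0060833, so the payment is 349,250 × 0.0060833 / (1 − 1.0060833^−84) = $5,322.48.
Loan 2: monthly rate = 6.55%/12 = 0.0054583; payment = 349,250 × 0.0054583 / (1 − (1+0.0054583)^−84) = $5,194.62.
Monthly savings = $5,322.48 − $5,194.62 = $127.86.
Break-even = $2,350.00 / $127.86 = 18.38 → 19 months.

19 months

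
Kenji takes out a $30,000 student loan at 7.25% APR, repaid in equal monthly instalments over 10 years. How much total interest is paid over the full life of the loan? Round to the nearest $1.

$12,264

At 7.25% the monthly rate is 0.0060417, so the payment is 30,000 × 0.0060417 / (1 − 1.0060417^−120) = $352.20.
Total paid = 120 × $352.20 = $42,264.00; interest = $42,264.00 − $30,000 = $12,264.00.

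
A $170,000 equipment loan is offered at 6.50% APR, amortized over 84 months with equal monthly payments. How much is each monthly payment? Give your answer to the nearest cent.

$2,524.40

Monthly rate = 6.5%/12 = 0.0054167; payment = 170,000 × 0.0054167 / (1 − (1+0.0054167)^−84) = $2,524.40.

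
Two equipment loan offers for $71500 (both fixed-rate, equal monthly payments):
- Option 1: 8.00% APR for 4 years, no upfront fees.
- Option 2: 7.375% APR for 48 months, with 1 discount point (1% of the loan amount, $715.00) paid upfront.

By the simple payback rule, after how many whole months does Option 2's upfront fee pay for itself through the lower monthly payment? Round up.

35 months

Option 1: monthly rate = 8%/12 = 0.0066667; payment = 71,500 × 0.0066667 / (1 − (1+0.0066667)^−48) = $1,745.52.
Option 2: monthly rate = 7.375%/12 = 0.0061458; payment = 71,500 × 0.0061458 / (1 − (1+0.0061458)^−48) = $1,724.62.
Monthly savings = $1,745.52 − $1,724.62 = $20.90.
Break-even = $715.00 / $20.90 = 34.21 → 35 months.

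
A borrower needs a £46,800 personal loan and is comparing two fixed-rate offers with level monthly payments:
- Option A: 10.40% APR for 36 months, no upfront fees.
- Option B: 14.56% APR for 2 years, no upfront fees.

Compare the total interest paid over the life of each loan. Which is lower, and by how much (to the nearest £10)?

Option A: at 10.40% the monthly rate is 0.0086667, so the payment is 46,800 × 0.0086667 / (1 − 1.0086667^−36) = £1,518.91.
Total interest on Option A = 36 × £1,518.91 − £46,800 = £7,880.76.
Option B: monthly rate = 14.56%/12 = 0.0121333; payment = 46,800 × 0.0121333 / (1 − (1+0.0121333)^−24) = £2,259.40.
Total interest on Option B = 24 × £2,259.40 − £46,800 = £7,425.60.
Option B is lower by £455.16.

Option B by £460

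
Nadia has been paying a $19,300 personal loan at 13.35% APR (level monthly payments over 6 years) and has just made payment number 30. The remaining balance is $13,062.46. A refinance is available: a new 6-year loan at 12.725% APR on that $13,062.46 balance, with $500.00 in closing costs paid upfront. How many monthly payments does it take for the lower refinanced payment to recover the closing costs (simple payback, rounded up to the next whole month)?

4 months

Current payment = 19,300 × 13.35%/12 / (1 − (1+0.0111250)^−72) = $391.00.
Refinanced payment = 13,062.46 × 0.0106042 / (1 − (1+0.0106042)^−72) = $260.33.
Monthly savings = $391.00 − $260.33 = $130.67.
Break-even = $500.00 / $130.67 = 3.83 → 4 months.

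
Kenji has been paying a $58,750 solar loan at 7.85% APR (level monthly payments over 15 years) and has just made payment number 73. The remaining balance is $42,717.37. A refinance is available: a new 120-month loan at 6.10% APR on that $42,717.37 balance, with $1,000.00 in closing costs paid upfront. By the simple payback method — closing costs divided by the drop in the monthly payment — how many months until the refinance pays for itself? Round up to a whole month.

Current payment = 58,750 × 7.85%/12 / (1 − (1+0.0065417)^−180) = $556.37.
Refinanced payment = 42,717.37 × 0.0050833 / (1 − (1+0.0050833)^−120) = $476.40.
Monthly savings = $556.37 − $476.40 = $79.97.
Break-even = $1,000.00 / $79.97 = 12.50 → 13 months.

13 months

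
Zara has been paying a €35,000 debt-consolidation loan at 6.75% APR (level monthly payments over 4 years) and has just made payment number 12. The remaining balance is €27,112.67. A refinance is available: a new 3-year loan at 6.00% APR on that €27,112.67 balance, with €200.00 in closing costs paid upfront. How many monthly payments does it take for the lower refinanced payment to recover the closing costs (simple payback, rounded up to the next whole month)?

Current payment = 35,000 × 6.75%/12 / (1 − (1+0.0056250)^−48) = €834.06.
Refinanced payment = 27,112.67 × 0.0050000 / (1 − (1+0.0050000)^−36) = €824.82.
Monthly savings = €834.06 − €824.82 = €9.24.
Break-even = €200.00 / €9.24 = 21.65 → 22 months.

22 months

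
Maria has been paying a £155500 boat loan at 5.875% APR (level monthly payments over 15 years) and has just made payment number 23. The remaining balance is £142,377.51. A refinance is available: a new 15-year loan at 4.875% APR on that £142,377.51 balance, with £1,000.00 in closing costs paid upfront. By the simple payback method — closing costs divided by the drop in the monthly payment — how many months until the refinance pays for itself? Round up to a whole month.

Current payment = 155,500 × 5.875%/12 / (1 − (1+0.0048958)^−180) = £1,301.72.
Refinanced payment = 142,377.51 × 0.0040625 / (1 − (1+0.0040625)^−180) = £1,116.66.
Monthly savings = £1,301.72 − £1,116.66 = £185.06.
Break-even = £1,000.00 / £185.06 = 5.40 → 6 months.

6 months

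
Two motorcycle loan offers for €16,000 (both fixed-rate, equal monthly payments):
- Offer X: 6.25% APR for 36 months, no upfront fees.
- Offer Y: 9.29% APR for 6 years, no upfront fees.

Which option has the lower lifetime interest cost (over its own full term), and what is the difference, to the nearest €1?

Offer X: monthly rate = 6.25%/12 = 0.0052083; payment = 16,000 × 0.0052083 / (1 − (1+0.0052083)^−36) = €488.57.
Total interest on Offer X = 36 × €488.57 − €16,000 = €1,588.52.
Offer Y: monthly rate = 9.29%/12 = 0.0077417; payment = 16,000 × 0.0077417 / (1 − (1+0.0077417)^−72) = €290.72.
Total interest on Offer Y = 72 × €290.72 − €16,000 = €4,931.84.
Offer X is lower by €3,343.32.

Offer X by €3,343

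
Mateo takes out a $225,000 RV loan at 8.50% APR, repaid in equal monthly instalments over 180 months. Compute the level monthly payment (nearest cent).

$2,215.66

At 8.50% the monthly rate is 0.0070833, so the payment is 225,000 × 0.0070833 / (1 − 1.0070833^−180) = $2,215.66.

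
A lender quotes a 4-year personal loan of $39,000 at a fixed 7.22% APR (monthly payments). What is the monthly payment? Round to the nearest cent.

Monthly rate = 7.22%/12 = 0.0060167; payment = 39,000 × 0.0060167 / (1 − (1+0.0060167)^−48) = $937.89.

$937.89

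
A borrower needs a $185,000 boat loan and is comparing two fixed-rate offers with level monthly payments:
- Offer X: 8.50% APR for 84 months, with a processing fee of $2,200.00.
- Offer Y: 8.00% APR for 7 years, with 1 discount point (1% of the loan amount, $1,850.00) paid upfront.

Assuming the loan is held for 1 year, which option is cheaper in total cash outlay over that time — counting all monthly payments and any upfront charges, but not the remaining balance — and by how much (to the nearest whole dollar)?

Offer X: at 8.50% the monthly rate is 0.0070833, so the payment is 185,000 × 0.0070833 / (1 − 1.0070833^−84) = $2,929.75.
Offer Y: monthly rate = 8%/12 = 0.0066667; payment = 185,000 × 0.0066667 / (1 − (1+0.0066667)^−84) = $2,883.45.
Over 12 months: Offer X costs 12 × $2,929.75 + $2,200.00 = $37,357.00; Offer Y costs 12 × $2,883.45 + $1,850.00 = $36,451.40.
Offer Y is cheaper by $37,357.00 − $36,451.40 = $905.60.

Offer Y by $906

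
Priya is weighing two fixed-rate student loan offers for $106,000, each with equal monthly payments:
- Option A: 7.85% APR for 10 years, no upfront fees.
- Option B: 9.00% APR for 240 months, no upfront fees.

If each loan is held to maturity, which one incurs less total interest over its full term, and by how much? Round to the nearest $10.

Option A by $75,570

Option A: monthly rate = 7.85%/12 = 0.0065417; payment = 106,000 × 0.0065417 / (1 − (1+0.0065417)^−120) = $1,277.69.
Total interest on Option A = 120 × $1,277.69 − $106,000 = $47,322.80.
Option B: monthly rate = 9%/12 = 0.0075000; payment = 106,000 × 0.0075000 / (1 − (1+0.0075000)^−240) = $953.71.
Total interest on Option B = 240 × $953.71 − $106,000 = $122,890.40.
Option A is lower by $75,567.60.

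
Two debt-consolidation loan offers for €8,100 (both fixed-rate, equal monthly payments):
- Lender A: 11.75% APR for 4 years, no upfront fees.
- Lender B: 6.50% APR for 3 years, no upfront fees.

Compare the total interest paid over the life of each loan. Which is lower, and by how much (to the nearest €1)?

Lender B by €1,254

Lender A: at 11.75% the monthly rate is 0.0097917, so the payment is 8,100 × 0.0097917 / (1 − 1.0097917^−48) = €212.31.
Total interest on Lender A = 48 × €212.31 − €8,100 = €2,090.88.
Lender B: monthly rate = 6.5%/12 = 0.0054167; payment = 8,100 × 0.0054167 / (1 − (1+0.0054167)^−36) = €248.26.
Total interest on Lender B = 36 × €248.26 − €8,100 = €837.36.
Lender B is lower by €1,253.52.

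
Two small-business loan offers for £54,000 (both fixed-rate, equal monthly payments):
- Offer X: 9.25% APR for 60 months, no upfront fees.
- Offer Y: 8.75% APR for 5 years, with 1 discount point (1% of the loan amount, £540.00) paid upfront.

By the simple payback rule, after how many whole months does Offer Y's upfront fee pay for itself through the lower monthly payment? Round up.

Offer X: monthly rate = 9.25%/12 = 0.0077083; payment = 54,000 × 0.0077083 / (1 − (1+0.0077083)^−60) = £1,127.51.
Offer Y: monthly rate = 8.75%/12 = 0.0072917; payment = 54,000 × 0.0072917 / (1 − (1+0.0072917)^−60) = £1,114.41.
Monthly savings = £1,127.51 − £1,114.41 = £13.10.
Break-even = £540.00 / £13.10 = 41.22 → 42 months.

42 months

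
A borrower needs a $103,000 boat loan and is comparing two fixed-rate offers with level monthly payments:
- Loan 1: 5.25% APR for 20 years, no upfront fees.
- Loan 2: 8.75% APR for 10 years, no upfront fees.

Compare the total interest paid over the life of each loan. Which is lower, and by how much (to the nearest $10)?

Loan 2 by $11,670

Loan 1: at 5.25% the monthly rate is 0.0043750, so the payment is 103,000 × 0.0043750 / (1 − 1.0043750^−240) = $694.06.
Total interest on Loan 1 = 240 × $694.06 − $103,000 = $63,574.40.
Loan 2: monthly rate = 8.75%/12 = 0.0072917; payment = 103,000 × 0.0072917 / (1 − (1+0.0072917)^−120) = $1,290.87.
Total interest on Loan 2 = 120 × $1,290.87 − $103,000 = $51,904.40.
Loan 2 is lower by $11,670.00.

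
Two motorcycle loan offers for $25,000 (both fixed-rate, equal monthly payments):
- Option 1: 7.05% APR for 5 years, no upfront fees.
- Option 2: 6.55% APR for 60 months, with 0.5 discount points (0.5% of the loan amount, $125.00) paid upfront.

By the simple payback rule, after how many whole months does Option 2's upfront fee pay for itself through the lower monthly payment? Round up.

Option 1: monthly rate = 7.05%/12 = 0.0058750; payment = 25,000 × 0.0058750 / (1 − (1+0.0058750)^−60) = $495.62.
Option 2: monthly rate = 6.55%/12 = 0.0054583; payment = 25,000 × 0.0054583 / (1 − (1+0.0054583)^−60) = $489.74.
Monthly savings = $495.62 − $489.74 = $5.88.
Break-even = $125.00 / $5.88 = 21.26 → 22 months.

22 months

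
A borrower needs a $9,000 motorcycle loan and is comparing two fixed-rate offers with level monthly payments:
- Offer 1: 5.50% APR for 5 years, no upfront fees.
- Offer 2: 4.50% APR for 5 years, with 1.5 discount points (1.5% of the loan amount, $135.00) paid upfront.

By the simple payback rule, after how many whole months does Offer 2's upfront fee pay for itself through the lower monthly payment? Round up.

33 months

Offer 1: at 5.50% the monthly rate is 0.0045833, so the payment is 9,000 × 0.0045833 / (1 − 1.0045833^−60) = $171.91.
Offer 2: at 4.50% the monthly rate is 0.0037500, so the payment is 9,000 × 0.0037500 / (1 − 1.0037500^−60) = $167.79.
Monthly savings = $171.91 − $167.79 = $4.12.
Break-even = $135.00 / $4.12 = 32.77 → 33 months.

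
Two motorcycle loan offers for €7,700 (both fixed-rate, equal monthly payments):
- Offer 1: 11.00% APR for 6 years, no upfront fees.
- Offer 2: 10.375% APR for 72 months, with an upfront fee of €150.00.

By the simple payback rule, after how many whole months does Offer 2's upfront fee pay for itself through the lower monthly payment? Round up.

Offer 1: monthly rate = 11%/12 = 0.0091667; payment = 7,700 × 0.0091667 / (1 − (1+0.0091667)^−72) = €146.56.
Offer 2: monthly rate = 10.375%/12 = 0.0086458; payment = 7,700 × 0.0086458 / (1 − (1+0.0086458)^−72) = €144.11.
Monthly savings = €146.56 − €144.11 = €2.45.
Break-even = €150.00 / €2.45 = 61.22 → 62 months.

62 months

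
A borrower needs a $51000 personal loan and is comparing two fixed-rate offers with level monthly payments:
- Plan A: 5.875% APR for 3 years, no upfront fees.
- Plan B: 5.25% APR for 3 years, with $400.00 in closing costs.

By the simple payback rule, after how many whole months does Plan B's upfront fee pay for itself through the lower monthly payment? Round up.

Plan A: at 5.875% the monthly rate is 0.0048958, so the payment is 51,000 × 0.0048958 / (1 − 1.0048958^−36) = $1,548.63.
Plan B: monthly rate = 5.25%/12 = 0.0043750; payment = 51,000 × 0.0043750 / (1 − (1+0.0043750)^−36) = $1,534.25.
Monthly savings = $1,548.63 − $1,534.25 = $14.38.
Break-even = $400.00 / $14.38 = 27.82 → 28 months.

28 months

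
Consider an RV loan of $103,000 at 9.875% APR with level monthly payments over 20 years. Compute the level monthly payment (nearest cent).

Monthly rate = 9.875%/12 = 0.0082292; payment = 103,000 × 0.0082292 / (1 − (1+0.0082292)^−240) = $985.46.

$985.46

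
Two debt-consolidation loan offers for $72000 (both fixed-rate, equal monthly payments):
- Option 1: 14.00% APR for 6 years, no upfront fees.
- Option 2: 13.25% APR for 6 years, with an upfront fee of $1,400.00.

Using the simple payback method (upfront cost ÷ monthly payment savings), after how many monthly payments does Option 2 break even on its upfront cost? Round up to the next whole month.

Option 1: monthly rate = 14%/12 = 0.0116667; payment = 72,000 × 0.0116667 / (1 − (1+0.0116667)^−72) = $1,483.61.
Option 2: at 13.25% the monthly rate is 0.0110417, so the payment is 72,000 × 0.0110417 / (1 − 1.0110417^−72) = $1,454.85.
Monthly savings = $1,483.61 − $1,454.85 = $28.76.
Break-even = $1,400.00 / $28.76 = 48.68 → 49 months.

49 months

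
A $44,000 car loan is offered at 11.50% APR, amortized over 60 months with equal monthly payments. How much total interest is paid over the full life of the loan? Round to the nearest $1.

$14,060

At 11.50% the monthly rate is 0.0095833, so the payment is 44,000 × 0.0095833 / (1 − 1.0095833^−60) = $967.67.
Total paid = 60 × $967.67 = $58,060.20; interest = $58,060.20 − $44,000 = $14,060.20.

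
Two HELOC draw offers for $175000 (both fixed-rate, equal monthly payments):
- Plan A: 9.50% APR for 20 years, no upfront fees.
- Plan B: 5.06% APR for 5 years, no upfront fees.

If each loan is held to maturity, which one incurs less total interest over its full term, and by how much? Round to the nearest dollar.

Plan A: monthly rate = 9.5%/12 = 0.0079167; payment = 175,000 × 0.0079167 / (1 − (1+0.0079167)^−240) = $1,631.23.
Total interest on Plan A = 240 × $1,631.23 − $175,000 = $216,495.20.
Plan B: monthly rate = 5.06%/12 = 0.0042167; payment = 175,000 × 0.0042167 / (1 − (1+0.0042167)^−60) = $3,307.28.
Total interest on Plan B = 60 × $3,307.28 − $175,000 = $23,436.80.
Plan B is lower by $193,058.40.

Plan B by $193,058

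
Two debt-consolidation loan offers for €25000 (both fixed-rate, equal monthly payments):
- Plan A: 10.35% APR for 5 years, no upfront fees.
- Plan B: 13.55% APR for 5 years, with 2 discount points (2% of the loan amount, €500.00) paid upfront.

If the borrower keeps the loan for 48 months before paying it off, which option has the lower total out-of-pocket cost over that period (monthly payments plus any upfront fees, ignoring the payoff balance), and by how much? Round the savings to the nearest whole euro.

Plan A: at 10.35% the monthly rate is 0.0086250, so the payment is 25,000 × 0.0086250 / (1 − 1.0086250^−60) = €535.49.
Plan B: monthly rate = 13.55%/12 = 0.0112917; payment = 25,000 × 0.0112917 / (1 − (1+0.0112917)^−60) = €575.89.
Over 48 months: Plan A costs 48 × €535.49 = €25,703.52; Plan B costs 48 × €575.89 + €500.00 = €28,142.72.
Plan A is cheaper by €28,142.72 − €25,703.52 = €2,439.20.

Plan A by €2,439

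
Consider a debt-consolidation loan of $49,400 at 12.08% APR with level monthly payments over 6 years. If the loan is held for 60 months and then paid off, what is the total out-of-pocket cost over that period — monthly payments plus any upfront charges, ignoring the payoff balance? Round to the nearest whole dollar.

Monthly rate = 12.08%/12 = 0.0100667; payment = 49,400 × 0.0100667 / (1 − (1+0.0100667)^−72) = $967.84.
Total outlay = 60 × $967.84 = $58,070.40.

$58,070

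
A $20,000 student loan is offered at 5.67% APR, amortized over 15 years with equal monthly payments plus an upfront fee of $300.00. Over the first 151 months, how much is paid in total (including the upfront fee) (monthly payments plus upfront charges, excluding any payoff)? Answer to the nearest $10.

$25,250

Monthly rate = 5.67%/12 = 0.0047250; payment = 20,000 × 0.0047250 / (1 − (1+0.0047250)^−180) = $165.23.
Total outlay = 151 × $165.23 + $300.00 = $25,249.73.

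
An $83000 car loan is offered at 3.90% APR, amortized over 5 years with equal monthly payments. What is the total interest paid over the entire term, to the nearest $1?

$8,490

At 3.90% the monthly rate is 0.0032500, so the payment is 83,000 × 0.0032500 / (1 − 1.0032500^−60) = $1,524.83.
Total paid = 60 × $1,524.83 = $91,489.80; interest = $91,489.80 − $83,000 = $8,489.80.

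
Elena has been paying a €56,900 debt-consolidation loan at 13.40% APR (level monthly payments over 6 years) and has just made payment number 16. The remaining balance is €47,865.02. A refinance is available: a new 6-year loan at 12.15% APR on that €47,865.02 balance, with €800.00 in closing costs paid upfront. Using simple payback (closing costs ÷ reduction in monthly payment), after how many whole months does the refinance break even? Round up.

4 months

Current payment = 56,900 × 13.4%/12 / (1 − (1+0.0111667)^−72) = €1,154.26.
Refinanced payment = 47,865.02 × 0.0101250 / (1 − (1+0.0101250)^−72) = €939.51.
Monthly savings = €1,154.26 − €939.51 = €214.75.
Break-even = €800.00 / €214.75 = 3.73 → 4 months.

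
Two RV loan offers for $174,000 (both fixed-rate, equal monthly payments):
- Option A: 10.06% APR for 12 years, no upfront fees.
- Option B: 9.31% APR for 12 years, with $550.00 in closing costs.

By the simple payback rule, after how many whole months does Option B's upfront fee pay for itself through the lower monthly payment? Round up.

8 months

Option A: monthly rate = 10.06%/12 = 0.0083833; payment = 174,000 × 0.0083833 / (1 − (1+0.0083833)^−144) = $2,085.47.
Option B: monthly rate = 9.31%/12 = 0.0077583; payment = 174,000 × 0.0077583 / (1 − (1+0.0077583)^−144) = $2,010.67.
Monthly savings = $2,085.47 − $2,010.67 = $74.80.
Break-even = $550.00 / $74.80 = 7.35 → 8 months.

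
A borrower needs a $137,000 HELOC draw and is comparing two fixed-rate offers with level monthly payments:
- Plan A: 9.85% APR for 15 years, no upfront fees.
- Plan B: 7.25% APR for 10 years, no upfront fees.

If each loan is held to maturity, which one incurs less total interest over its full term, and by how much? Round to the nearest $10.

Plan A: at 9.85% the monthly rate is 0.0082083, so the payment is 137,000 × 0.0082083 / (1 − 1.0082083^−180) = $1,459.66.
Total interest on Plan A = 180 × $1,459.66 − $137,000 = $125,738.80.
Plan B: at 7.25% the monthly rate is 0.0060417, so the payment is 137,000 × 0.0060417 / (1 − 1.0060417^−120) = $1,608.39.
Total interest on Plan B = 120 × $1,608.39 − $137,000 = $56,006.80.
Plan B is lower by $69,732.00.

Plan B by $69,730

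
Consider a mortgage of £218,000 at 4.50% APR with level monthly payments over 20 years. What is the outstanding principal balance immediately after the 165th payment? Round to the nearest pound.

£90,019

With monthly rate i = 4.5%/12 = 0.0037500, the balance after k of n payments is P · [(1+i)^n − (1+i)^k] / [(1+i)^n − 1].
(1+0.0037500)^240 = 2.45546636 and (1+0.0037500)^165 = 1.85445849, so the balance is 218,000 × (2.45546636 − 1.85445849) / (2.45546636 − 1) = £90,019.06.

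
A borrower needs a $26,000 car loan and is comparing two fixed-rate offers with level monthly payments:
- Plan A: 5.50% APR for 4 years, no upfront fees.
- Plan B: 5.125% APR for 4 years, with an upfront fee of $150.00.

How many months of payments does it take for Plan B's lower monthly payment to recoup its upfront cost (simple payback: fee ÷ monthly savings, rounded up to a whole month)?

Plan A: monthly rate = 5.5%/12 = 0.0045833; payment = 26,000 × 0.0045833 / (1 − (1+0.0045833)^−48) = $604.67.
Plan B: monthly rate = 5.125%/12 = 0.0042708; payment = 26,000 × 0.0042708 / (1 − (1+0.0042708)^−48) = $600.23.
Monthly savings = $604.67 − $600.23 = $4.44.
Break-even = $150.00 / $4.44 = 33.78 → 34 months.

34 months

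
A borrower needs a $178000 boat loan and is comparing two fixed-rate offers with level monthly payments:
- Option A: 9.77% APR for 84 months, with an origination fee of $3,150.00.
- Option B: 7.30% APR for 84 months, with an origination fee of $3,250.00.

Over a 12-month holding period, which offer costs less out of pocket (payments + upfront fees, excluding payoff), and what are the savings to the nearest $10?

Option B by $2,550

Option A: monthly rate = 9.77%/12 = 0.0081417; payment = 178,000 × 0.0081417 / (1 − (1+0.0081417)^−84) = $2,933.90.
Option B: at 7.30% the monthly rate is 0.0060833, so the payment is 178,000 × 0.0060833 / (1 − 1.0060833^−84) = $2,712.68.
Over 12 months: Option A costs 12 × $2,933.90 + $3,150.00 = $38,356.80; Option B costs 12 × $2,712.68 + $3,250.00 = $35,802.16.
Option B is cheaper by $38,356.80 − $35,802.16 = $2,554.64.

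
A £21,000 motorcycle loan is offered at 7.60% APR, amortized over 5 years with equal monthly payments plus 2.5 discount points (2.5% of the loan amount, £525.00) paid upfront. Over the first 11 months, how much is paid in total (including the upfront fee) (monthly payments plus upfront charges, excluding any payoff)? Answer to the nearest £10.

£5,160

Monthly rate = 7.6%/12 = 0.0063333; payment = 21,000 × 0.0063333 / (1 − (1+0.0063333)^−60) = £421.80.
Total outlay = 11 × £421.80 + £525.00 = £5,164.80.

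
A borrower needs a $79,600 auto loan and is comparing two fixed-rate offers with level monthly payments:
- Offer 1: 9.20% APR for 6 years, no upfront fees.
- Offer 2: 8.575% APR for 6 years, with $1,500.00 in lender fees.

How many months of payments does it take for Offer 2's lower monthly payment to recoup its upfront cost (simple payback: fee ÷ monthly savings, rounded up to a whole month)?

Offer 1: at 9.20% the monthly rate is 0.0076667, so the payment is 79,600 × 0.0076667 / (1 − 1.0076667^−72) = $1,442.75.
Offer 2: at 8.575% the monthly rate is 0.0071458, so the payment is 79,600 × 0.0071458 / (1 − 1.0071458^−72) = $1,418.10.
Monthly savings = $1,442.75 − $1,418.10 = $24.65.
Break-even = $1,500.00 / $24.65 = 60.85 → 61 months.

61 months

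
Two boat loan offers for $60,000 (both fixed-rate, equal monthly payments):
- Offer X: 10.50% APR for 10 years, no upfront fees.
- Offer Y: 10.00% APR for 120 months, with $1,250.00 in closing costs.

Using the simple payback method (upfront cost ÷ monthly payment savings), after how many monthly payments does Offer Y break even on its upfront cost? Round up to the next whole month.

75 months

Offer X: at 10.50% the monthly rate is 0.0087500, so the payment is 60,000 × 0.0087500 / (1 − 1.0087500^−120) = $809.61.
Offer Y: at 10.00% the monthly rate is 0.0083333, so the payment is 60,000 × 0.0083333 / (1 − 1.0083333^−120) = $792.90.
Monthly savings = $809.61 − $792.90 = $16.71.
Break-even = $1,250.00 / $16.71 = 74.81 → 75 months.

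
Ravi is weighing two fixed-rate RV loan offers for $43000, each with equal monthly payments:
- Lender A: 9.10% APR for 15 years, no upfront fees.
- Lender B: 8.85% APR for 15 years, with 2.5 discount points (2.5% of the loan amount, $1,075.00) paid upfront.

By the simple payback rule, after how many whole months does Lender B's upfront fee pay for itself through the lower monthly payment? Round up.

Lender A: at 9.10% the monthly rate is 0.0075833, so the payment is 43,000 × 0.0075833 / (1 − 1.0075833^−180) = $438.70.
Lender B: at 8.85% the monthly rate is 0.0073750, so the payment is 43,000 × 0.0073750 / (1 − 1.0073750^−180) = $432.31.
Monthly savings = $438.70 − $432.31 = $6.39.
Break-even = $1,075.00 / $6.39 = 168.23 → 169 months.

169 months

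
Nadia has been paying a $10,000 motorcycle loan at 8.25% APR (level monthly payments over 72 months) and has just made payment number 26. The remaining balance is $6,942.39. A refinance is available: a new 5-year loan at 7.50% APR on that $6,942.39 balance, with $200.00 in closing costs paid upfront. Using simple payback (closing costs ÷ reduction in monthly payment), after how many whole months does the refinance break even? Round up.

Current payment = 10,000 × 8.25%/12 / (1 − (1+0.0068750)^−72) = $176.56.
Refinanced payment = 6,942.39 × 0.0062500 / (1 − (1+0.0062500)^−60) = $139.11.
Monthly savings = $176.56 − $139.11 = $37.45.
Break-even = $200.00 / $37.45 = 5.34 → 6 months.

6 months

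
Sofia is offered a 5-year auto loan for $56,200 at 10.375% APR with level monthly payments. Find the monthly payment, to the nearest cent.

Monthly rate = 10.375%/12 = 0.0086458; payment = 56,200 × 0.0086458 / (1 − (1+0.0086458)^−60) = $1,204.48.

$1,204.48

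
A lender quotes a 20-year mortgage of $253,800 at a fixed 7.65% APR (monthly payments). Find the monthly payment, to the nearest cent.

Monthly rate = 7.65%/12 = 0.0063750; payment = 253,800 × 0.0063750 / (1 − (1+0.0063750)^−240) = $2,067.94.

$2,067.94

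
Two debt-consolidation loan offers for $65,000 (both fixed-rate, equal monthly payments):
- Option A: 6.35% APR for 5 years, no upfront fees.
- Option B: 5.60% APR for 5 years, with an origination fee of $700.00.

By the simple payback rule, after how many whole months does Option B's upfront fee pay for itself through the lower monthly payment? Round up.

Option A: monthly rate = 6.35%/12 = 0.0052917; payment = 65,000 × 0.0052917 / (1 − (1+0.0052917)^−60) = $1,267.24.
Option B: monthly rate = 5.6%/12 = 0.0046667; payment = 65,000 × 0.0046667 / (1 − (1+0.0046667)^−60) = $1,244.58.
Monthly savings = $1,267.24 − $1,244.58 = $22.66.
Break-even = $700.00 / $22.66 = 30.89 → 31 months.

31 months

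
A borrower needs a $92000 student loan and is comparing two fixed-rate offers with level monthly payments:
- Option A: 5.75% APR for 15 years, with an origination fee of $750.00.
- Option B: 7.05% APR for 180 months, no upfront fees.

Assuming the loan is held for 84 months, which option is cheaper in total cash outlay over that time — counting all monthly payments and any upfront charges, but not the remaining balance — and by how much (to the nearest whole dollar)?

Option A by $4,754

Option A: monthly rate = 5.75%/12 = 0.0047917; payment = 92,000 × 0.0047917 / (1 − (1+0.0047917)^−180) = $763.98.
Option B: monthly rate = 7.05%/12 = 0.0058750; payment = 92,000 × 0.0058750 / (1 − (1+0.0058750)^−180) = $829.50.
Over 84 months: Option A costs 84 × $763.98 + $750.00 = $64,924.32; Option B costs 84 × $829.50 = $69,678.00.
Option A is cheaper by $69,678.00 − $64,924.32 = $4,753.68.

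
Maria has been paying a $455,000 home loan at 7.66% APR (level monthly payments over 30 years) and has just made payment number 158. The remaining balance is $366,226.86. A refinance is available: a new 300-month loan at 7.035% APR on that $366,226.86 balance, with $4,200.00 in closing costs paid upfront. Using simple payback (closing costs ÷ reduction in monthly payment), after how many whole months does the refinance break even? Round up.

Current payment = 455,000 × 7.66%/12 / (1 − (1+0.0063833)^−360) = $3,231.42.
Refinanced payment = 366,226.86 × 0.0058625 / (1 − (1+0.0058625)^−300) = $2,596.60.
Monthly savings = $3,231.42 − $2,596.60 = $634.82.
Break-even = $4,200.00 / $634.82 = 6.62 → 7 months.

7 months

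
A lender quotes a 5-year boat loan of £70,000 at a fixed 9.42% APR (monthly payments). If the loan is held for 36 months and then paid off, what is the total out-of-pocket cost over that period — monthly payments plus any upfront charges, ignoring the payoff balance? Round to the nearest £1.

£52,826

Monthly rate = 9.42%/12 = 0.0078500; payment = 70,000 × 0.0078500 / (1 − (1+0.0078500)^−60) = £1,467.40.
Total outlay = 36 × £1,467.40 = £52,826.40.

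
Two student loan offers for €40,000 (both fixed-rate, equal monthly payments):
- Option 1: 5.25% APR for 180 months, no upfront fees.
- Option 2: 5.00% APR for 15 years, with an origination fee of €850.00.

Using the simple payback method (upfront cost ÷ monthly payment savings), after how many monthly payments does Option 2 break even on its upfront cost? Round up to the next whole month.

163 months

Option 1: at 5.25% the monthly rate is 0.0043750, so the payment is 40,000 × 0.0043750 / (1 − 1.0043750^−180) = €321.55.
Option 2: monthly rate = 5%/12 = 0.0041667; payment = 40,000 × 0.0041667 / (1 − (1+0.0041667)^−180) = €316.32.
Monthly savings = €321.55 − €316.32 = €5.23.
Break-even = €850.00 / €5.23 = 162.52 → 163 months.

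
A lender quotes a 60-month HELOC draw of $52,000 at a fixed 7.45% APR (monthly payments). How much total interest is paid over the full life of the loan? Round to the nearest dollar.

$10,444

At 7.45% the monthly rate is 0.0062083, so the payment is 52,000 × 0.0062083 / (1 − 1.0062083^−60) = $1,040.74.
Total paid = 60 × $1,040.74 = $62,444.40; interest = $62,444.40 − $52,000 = $10,444.40.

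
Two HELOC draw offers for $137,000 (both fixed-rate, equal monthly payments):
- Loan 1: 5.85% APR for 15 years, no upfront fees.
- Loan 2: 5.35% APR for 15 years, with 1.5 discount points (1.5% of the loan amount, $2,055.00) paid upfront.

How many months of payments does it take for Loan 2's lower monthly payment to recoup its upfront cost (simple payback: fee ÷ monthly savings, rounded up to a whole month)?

Loan 1: at 5.85% the monthly rate is 0.0048750, so the payment is 137,000 × 0.0048750 / (1 − 1.0048750^−180) = $1,145.01.
Loan 2: at 5.35% the monthly rate is 0.0044583, so the payment is 137,000 × 0.0044583 / (1 − 1.0044583^−180) = $1,108.53.
Monthly savings = $1,145.01 − $1,108.53 = $36.48.
Break-even = $2,055.00 / $36.48 = 56.33 → 57 months.

57 months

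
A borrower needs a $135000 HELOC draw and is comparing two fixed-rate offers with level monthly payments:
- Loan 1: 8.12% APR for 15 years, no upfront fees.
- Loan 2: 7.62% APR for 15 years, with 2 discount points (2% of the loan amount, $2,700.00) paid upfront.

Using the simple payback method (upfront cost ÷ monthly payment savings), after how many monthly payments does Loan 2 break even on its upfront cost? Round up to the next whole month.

70 months

Loan 1: monthly rate = 8.12%/12 = 0.0067667; payment = 135,000 × 0.0067667 / (1 − (1+0.0067667)^−180) = $1,299.50.
Loan 2: at 7.62% the monthly rate is 0.0063500, so the payment is 135,000 × 0.0063500 / (1 − 1.0063500^−180) = $1,260.69.
Monthly savings = $1,299.50 − $1,260.69 = $38.81.
Break-even = $2,700.00 / $38.81 = 69.57 → 70 months.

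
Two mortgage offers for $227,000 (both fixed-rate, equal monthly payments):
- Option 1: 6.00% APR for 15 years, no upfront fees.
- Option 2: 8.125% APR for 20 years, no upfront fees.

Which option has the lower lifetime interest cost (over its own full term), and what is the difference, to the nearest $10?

Option 1: at 6.00% the monthly rate is 0.0050000, so the payment is 227,000 × 0.0050000 / (1 − 1.0050000^−180) = $1,915.55.
Total interest on Option 1 = 180 × $1,915.55 − $227,000 = $117,799.00.
Option 2: at 8.125% the monthly rate is 0.0067708, so the payment is 227,000 × 0.0067708 / (1 − 1.0067708^−240) = $1,916.42.
Total interest on Option 2 = 240 × $1,916.42 − $227,000 = $232,940.80.
Option 1 is lower by $115,141.80.

Option 1 by $115,140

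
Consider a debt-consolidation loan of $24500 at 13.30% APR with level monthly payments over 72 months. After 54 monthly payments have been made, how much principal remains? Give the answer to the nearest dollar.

With monthly rate i = 13.3%/12 = 0.0110833, the balance after k of n payments is P · [(1+i)^n − (1+i)^k] / [(1+i)^n − 1].
(1+0.0110833)^72 = 2.21136541 and (1+0.0110833)^54 = 1.81340740, so the balance is 24,500 × (2.21136541 − 1.81340740) / (2.21136541 − 1) = $8,048.74.

$8,049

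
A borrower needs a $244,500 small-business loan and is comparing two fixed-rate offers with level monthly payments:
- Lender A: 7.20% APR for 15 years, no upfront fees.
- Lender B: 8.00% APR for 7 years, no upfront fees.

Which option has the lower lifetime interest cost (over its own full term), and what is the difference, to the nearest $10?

Lender B by $80,400

Lender A: at 7.20% the monthly rate is 0.0060000, so the payment is 244,500 × 0.0060000 / (1 − 1.0060000^−180) = $2,225.06.
Total interest on Lender A = 180 × $2,225.06 − $244,500 = $156,010.80.
Lender B: monthly rate = 8%/12 = 0.0066667; payment = 244,500 × 0.0066667 / (1 − (1+0.0066667)^−84) = $3,810.83.
Total interest on Lender B = 84 × $3,810.83 − $244,500 = $75,609.72.
Lender B is lower by $80,401.08.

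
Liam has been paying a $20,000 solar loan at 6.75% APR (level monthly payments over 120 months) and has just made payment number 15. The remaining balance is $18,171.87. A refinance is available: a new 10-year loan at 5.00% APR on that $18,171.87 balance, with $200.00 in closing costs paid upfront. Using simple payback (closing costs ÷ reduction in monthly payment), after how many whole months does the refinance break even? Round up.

6 months

Current payment = 20,000 × 6.75%/12 / (1 − (1+0.0056250)^−120) = $229.65.
Refinanced payment = 18,171.87 × 0.0041667 / (1 − (1+0.0041667)^−120) = $192.74.
Monthly savings = $229.65 − $192.74 = $36.91.
Break-even = $200.00 / $36.91 = 5.42 → 6 months.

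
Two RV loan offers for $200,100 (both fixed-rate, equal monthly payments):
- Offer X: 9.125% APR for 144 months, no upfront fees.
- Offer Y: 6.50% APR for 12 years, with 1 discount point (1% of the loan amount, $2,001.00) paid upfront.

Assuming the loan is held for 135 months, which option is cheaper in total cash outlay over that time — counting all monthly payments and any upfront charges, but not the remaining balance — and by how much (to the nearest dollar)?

Offer Y by $36,672

Offer X: monthly rate = 9.125%/12 = 0.0076042; payment = 200,100 × 0.0076042 / (1 − (1+0.0076042)^−144) = $2,291.31.
Offer Y: at 6.50% the monthly rate is 0.0054167, so the payment is 200,100 × 0.0054167 / (1 − 1.0054167^−144) = $2,004.84.
Over 135 months: Offer X costs 135 × $2,291.31 = $309,326.85; Offer Y costs 135 × $2,004.84 + $2,001.00 = $272,654.40.
Offer Y is cheaper by $309,326.85 − $272,654.40 = $36,672.45.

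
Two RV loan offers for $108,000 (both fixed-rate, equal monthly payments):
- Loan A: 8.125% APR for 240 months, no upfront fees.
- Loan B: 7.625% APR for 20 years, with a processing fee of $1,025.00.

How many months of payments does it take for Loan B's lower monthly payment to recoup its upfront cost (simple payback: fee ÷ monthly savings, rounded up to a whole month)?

Loan A: monthly rate = 8.125%/12 = 0.0067708; payment = 108,000 × 0.0067708 / (1 − (1+0.0067708)^−240) = $911.78.
Loan B: monthly rate = 7.625%/12 = 0.0063542; payment = 108,000 × 0.0063542 / (1 − (1+0.0063542)^−240) = $878.31.
Monthly savings = $911.78 − $878.31 = $33.47.
Break-even = $1,025.00 / $33.47 = 30.62 → 31 months.

31 months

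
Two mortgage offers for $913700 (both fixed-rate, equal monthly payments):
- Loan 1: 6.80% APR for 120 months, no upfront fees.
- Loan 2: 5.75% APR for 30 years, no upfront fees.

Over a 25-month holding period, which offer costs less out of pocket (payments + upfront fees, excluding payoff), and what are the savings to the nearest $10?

Loan 2 by $129,570

Loan 1: monthly rate = 6.8%/12 = 0.0056667; payment = 913,700 × 0.0056667 / (1 − (1+0.0056667)^−120) = $10,514.89.
Loan 2: monthly rate = 5.75%/12 = 0.0047917; payment = 913,700 × 0.0047917 / (1 − (1+0.0047917)^−360) = $5,332.11.
Over 25 months: Loan 1 costs 25 × $10,514.89 = $262,872.25; Loan 2 costs 25 × $5,332.11 = $133,302.75.
Loan 2 is cheaper by $262,872.25 − $133,302.75 = $129,569.50.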